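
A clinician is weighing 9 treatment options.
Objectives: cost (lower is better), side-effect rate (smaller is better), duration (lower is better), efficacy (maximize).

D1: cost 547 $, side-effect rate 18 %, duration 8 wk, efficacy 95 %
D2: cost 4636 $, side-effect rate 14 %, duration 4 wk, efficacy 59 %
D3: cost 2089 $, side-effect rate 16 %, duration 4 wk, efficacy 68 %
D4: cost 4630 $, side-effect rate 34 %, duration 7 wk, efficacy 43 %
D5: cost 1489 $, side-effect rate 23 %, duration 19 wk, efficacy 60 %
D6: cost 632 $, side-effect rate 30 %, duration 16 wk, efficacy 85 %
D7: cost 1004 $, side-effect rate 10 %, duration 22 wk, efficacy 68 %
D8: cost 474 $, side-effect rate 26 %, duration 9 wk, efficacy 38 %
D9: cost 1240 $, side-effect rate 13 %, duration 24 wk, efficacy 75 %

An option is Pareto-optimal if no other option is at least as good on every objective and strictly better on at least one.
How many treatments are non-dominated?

6

D1: not dominated (best efficacy).
D2: not dominated.
D3: not dominated.
D4: dominated by D3 (cost 2089≤4630, side-effect rate 16≤34, duration 4≤7, efficacy 68≥43).
D5: dominated by D1 (cost 547≤1489, side-effect rate 18≤23, duration 8≤19, efficacy 95≥60).
D6: dominated by D1 (cost 547≤632, side-effect rate 18≤30, duration 8≤16, efficacy 95≥85).
D7: not dominated (best side-effect rate).
D8: not dominated (best cost).
D9: not dominated.
Pareto-optimal: D1, D2, D3, D7, D8, D9 → 6.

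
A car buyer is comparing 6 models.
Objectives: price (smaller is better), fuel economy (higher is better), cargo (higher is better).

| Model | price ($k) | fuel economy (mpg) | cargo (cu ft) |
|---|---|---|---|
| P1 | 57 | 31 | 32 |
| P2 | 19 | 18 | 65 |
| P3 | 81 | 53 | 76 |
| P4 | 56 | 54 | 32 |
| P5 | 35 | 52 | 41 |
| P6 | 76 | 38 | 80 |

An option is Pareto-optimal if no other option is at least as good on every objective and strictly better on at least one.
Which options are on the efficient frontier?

P2, P3, P4, P5, P6

P1: dominated by P4 (price 56≤57, fuel economy 54≥31, cargo 32≥32).
P2: not dominated (best price).
P3: not dominated.
P4: not dominated (best fuel economy).
P5: not dominated.
P6: not dominated (best cargo).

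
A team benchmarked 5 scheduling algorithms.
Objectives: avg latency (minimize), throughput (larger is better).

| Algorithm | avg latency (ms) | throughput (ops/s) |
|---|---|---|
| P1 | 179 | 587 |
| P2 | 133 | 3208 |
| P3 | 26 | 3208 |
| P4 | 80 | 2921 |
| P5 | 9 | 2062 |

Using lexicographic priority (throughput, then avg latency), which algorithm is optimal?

First maximize throughput: best is 3208, kept {P2, P3}.
Then minimize avg latency: best is 26, kept {P3}.

P3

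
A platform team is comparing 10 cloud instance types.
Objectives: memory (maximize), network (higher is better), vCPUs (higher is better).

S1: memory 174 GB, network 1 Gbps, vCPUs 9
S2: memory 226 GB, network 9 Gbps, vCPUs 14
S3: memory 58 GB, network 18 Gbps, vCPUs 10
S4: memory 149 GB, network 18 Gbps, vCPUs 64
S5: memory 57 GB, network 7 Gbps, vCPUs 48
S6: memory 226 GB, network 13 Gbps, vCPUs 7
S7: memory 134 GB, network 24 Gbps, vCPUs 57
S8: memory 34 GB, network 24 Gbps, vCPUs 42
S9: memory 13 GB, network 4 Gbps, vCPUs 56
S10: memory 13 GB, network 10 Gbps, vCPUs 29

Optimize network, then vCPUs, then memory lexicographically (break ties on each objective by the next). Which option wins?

First maximize network: best is 24, kept {S7, S8}.
Then maximize vCPUs: best is 57, kept {S7}.

S7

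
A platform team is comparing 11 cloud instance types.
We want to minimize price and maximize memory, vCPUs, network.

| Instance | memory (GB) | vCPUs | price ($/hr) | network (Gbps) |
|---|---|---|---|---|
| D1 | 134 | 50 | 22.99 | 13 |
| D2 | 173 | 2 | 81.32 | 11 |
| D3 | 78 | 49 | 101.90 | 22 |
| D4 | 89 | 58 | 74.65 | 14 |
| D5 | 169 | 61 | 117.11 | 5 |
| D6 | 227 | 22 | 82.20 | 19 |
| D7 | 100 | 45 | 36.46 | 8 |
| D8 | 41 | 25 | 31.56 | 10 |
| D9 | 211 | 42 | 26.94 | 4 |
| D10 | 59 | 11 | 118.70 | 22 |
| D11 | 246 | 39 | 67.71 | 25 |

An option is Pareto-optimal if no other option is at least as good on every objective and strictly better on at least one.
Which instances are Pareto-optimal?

D1, D3, D4, D5, D9, D11

D1: not dominated (best price).
D2: dominated by D11 (memory 246≥173, vCPUs 39≥2, price 67.71≤81.32, network 25≥11).
D3: not dominated.
D4: not dominated.
D5: not dominated (best vCPUs).
D6: dominated by D11 (memory 246≥227, vCPUs 39≥22, price 67.71≤82.20, network 25≥19).
D7: dominated by D1 (memory 134≥100, vCPUs 50≥45, price 22.99≤36.46, network 13≥8).
D8: dominated by D1 (memory 134≥41, vCPUs 50≥25, price 22.99≤31.56, network 13≥10).
D9: not dominated.
D10: dominated by D3 (memory 78≥59, vCPUs 49≥11, price 101.90≤118.70, network 22≥22).
D11: not dominated (best memory).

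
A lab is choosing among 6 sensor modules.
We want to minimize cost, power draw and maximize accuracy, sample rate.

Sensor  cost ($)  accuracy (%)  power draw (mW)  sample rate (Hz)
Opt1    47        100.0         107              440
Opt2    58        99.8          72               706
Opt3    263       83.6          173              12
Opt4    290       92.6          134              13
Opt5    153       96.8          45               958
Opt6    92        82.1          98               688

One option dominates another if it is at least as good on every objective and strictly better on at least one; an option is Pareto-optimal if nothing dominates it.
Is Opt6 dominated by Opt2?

Opt2 vs Opt6: cost 58≤92, accuracy 99.8≥82.1, power draw 72≤98, sample rate 706≥688 — Opt2 is at least as good on every objective with at least one strict improvement.

Yes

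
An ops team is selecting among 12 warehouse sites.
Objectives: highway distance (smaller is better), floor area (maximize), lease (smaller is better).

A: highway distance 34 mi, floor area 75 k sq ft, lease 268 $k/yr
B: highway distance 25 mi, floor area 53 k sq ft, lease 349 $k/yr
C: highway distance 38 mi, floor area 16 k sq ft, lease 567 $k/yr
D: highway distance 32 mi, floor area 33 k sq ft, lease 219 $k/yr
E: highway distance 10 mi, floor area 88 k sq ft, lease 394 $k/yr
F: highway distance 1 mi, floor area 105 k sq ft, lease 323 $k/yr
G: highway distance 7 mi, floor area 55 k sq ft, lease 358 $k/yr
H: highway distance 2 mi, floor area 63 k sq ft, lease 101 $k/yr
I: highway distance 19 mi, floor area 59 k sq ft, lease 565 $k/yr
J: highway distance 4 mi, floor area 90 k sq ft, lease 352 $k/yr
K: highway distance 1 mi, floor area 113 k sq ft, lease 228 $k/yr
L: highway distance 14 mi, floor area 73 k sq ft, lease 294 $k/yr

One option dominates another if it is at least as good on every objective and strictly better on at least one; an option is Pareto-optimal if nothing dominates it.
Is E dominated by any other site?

Yes

F vs E: highway distance 1≤10, floor area 105≥88, lease 323≤394 — F is at least as good on every objective and strictly better on at least one, so F dominates E.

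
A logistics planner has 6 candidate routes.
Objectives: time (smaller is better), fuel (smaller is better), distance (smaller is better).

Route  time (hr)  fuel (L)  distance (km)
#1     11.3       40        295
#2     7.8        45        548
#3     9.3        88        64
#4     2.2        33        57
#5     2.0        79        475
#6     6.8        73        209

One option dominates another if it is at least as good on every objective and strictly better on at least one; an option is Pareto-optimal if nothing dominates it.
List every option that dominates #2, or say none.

#4: time 2.2≤7.8, fuel 33≤45, distance 57≤548 — dominates #2.
Others (#1, #3, #5, #6) are each worse than #2 on at least one objective.

#4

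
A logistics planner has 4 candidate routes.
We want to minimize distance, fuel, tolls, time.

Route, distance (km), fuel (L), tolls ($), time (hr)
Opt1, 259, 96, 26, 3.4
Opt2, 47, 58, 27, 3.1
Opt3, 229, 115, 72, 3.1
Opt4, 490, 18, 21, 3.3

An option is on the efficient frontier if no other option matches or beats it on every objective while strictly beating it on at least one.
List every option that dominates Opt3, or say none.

Opt2: distance 47≤229, fuel 58≤115, tolls 27≤72, time 3.1≤3.1 — dominates Opt3.
Others (Opt1, Opt4) are each worse than Opt3 on at least one objective.

Opt2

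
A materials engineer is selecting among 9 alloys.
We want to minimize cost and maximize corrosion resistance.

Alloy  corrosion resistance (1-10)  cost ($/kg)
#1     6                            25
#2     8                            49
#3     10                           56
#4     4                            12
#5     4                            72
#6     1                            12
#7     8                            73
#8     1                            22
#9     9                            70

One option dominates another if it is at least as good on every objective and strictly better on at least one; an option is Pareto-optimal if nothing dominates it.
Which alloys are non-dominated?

#1, #2, #3, #4

#1: not dominated.
#2: not dominated.
#3: not dominated (best corrosion resistance).
#4: not dominated.
#5: dominated by #1 (corrosion resistance 6≥4, cost 25≤72).
#6: dominated by #4 (corrosion resistance 4≥1, cost 12≤12).
#7: dominated by #2 (corrosion resistance 8≥8, cost 49≤73).
#8: dominated by #4 (corrosion resistance 4≥1, cost 12≤22).
#9: dominated by #3 (corrosion resistance 10≥9, cost 56≤70).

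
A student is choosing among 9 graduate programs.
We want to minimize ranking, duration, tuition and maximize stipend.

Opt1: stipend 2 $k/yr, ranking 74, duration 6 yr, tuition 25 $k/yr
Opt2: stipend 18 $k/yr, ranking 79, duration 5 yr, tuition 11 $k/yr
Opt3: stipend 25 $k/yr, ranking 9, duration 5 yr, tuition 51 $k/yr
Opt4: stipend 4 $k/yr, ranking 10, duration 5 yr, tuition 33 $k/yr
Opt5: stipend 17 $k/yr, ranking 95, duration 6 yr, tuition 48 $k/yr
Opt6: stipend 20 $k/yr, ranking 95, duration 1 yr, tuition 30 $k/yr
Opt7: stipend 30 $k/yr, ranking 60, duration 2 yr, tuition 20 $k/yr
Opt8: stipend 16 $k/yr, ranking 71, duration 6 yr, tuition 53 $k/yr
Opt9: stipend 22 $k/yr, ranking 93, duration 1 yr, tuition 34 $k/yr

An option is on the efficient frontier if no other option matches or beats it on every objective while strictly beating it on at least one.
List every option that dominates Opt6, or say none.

Opt1: worse on stipend (2 vs 20).
Opt2: worse on stipend (18 vs 20).
Opt3: worse on duration (5 vs 1).
Opt4: worse on stipend (4 vs 20).
Opt5: worse on stipend (17 vs 20).
Opt7: worse on duration (2 vs 1).
Opt8: worse on stipend (16 vs 20).
Opt9: worse on tuition (34 vs 30).
No option dominates Opt6.

none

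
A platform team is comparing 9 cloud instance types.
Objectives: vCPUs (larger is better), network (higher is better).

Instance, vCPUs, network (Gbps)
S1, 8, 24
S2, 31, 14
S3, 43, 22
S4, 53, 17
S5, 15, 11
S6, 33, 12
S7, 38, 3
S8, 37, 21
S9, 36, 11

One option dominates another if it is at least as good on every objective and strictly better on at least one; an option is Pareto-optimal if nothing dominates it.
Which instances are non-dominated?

S1: not dominated (best network).
S2: dominated by S3 (vCPUs 43≥31, network 22≥14).
S3: not dominated.
S4: not dominated (best vCPUs).
S5: dominated by S2 (vCPUs 31≥15, network 14≥11).
S6: dominated by S3 (vCPUs 43≥33, network 22≥12).
S7: dominated by S3 (vCPUs 43≥38, network 22≥3).
S8: dominated by S3 (vCPUs 43≥37, network 22≥21).
S9: dominated by S3 (vCPUs 43≥36, network 22≥11).

S1, S3, S4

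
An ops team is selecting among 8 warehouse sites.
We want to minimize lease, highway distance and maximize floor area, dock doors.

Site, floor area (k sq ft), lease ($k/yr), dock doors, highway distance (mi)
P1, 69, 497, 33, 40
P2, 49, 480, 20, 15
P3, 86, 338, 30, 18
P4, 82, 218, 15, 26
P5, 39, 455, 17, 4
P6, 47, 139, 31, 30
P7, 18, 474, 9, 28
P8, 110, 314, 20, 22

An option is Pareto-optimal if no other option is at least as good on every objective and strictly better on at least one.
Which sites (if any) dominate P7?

P3: floor area 86≥18, lease 338≤474, dock doors 30≥9, highway distance 18≤28 — dominates P7.
P4: floor area 82≥18, lease 218≤474, dock doors 15≥9, highway distance 26≤28 — dominates P7.
P5: floor area 39≥18, lease 455≤474, dock doors 17≥9, highway distance 4≤28 — dominates P7.
P8: floor area 110≥18, lease 314≤474, dock doors 20≥9, highway distance 22≤28 — dominates P7.
Others (P1, P2, P6) are each worse than P7 on at least one objective.

P3, P4, P5, P8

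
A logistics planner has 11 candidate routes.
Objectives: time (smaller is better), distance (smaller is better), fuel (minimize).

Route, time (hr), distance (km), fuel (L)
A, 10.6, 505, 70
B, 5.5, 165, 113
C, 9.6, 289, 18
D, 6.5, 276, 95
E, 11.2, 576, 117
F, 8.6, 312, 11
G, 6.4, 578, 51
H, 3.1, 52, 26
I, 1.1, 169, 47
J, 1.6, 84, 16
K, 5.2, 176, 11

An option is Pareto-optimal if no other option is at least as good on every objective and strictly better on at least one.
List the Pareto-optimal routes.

H, I, J, K

A: dominated by C (time 9.6≤10.6, distance 289≤505, fuel 18≤70).
B: dominated by H (time 3.1≤5.5, distance 52≤165, fuel 26≤113).
C: dominated by J (time 1.6≤9.6, distance 84≤289, fuel 16≤18).
D: dominated by H (time 3.1≤6.5, distance 52≤276, fuel 26≤95).
E: dominated by A (time 10.6≤11.2, distance 505≤576, fuel 70≤117).
F: dominated by K (time 5.2≤8.6, distance 176≤312, fuel 11≤11).
G: dominated by H (time 3.1≤6.4, distance 52≤578, fuel 26≤51).
H: not dominated (best distance).
I: not dominated (best time).
J: not dominated.
K: not dominated.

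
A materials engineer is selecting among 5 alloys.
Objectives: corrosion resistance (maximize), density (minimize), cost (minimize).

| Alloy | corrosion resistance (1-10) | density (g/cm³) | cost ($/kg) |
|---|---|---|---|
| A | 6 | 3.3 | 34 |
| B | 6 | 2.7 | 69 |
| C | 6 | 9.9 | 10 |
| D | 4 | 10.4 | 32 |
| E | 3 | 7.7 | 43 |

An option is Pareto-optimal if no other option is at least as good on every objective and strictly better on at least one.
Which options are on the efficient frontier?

A, B, C

A: not dominated.
B: not dominated (best density).
C: not dominated (best cost).
D: dominated by C (corrosion resistance 6≥4, density 9.9≤10.4, cost 10≤32).
E: dominated by A (corrosion resistance 6≥3, density 3.3≤7.7, cost 34≤43).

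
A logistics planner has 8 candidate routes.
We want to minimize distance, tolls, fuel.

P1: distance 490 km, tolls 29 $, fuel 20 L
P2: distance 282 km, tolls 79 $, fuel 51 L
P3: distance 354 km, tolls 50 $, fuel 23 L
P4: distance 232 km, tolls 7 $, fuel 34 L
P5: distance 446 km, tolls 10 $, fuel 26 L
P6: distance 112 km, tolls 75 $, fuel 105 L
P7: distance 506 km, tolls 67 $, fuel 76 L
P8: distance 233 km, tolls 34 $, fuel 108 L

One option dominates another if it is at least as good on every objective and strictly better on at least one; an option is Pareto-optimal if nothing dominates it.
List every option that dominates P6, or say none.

none

P1: worse on distance (490 vs 112).
P2: worse on distance (282 vs 112).
P3: worse on distance (354 vs 112).
P4: worse on distance (232 vs 112).
P5: worse on distance (446 vs 112).
P7: worse on distance (506 vs 112).
P8: worse on distance (233 vs 112).
No option dominates P6.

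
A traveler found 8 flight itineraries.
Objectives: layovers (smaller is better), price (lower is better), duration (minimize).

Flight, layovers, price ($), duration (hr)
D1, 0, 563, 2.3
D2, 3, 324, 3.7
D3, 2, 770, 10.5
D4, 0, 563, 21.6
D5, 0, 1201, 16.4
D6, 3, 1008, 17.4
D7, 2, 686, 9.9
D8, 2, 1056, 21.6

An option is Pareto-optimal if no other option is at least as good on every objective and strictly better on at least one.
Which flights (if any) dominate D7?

D1: layovers 0≤2, price 563≤686, duration 2.3≤9.9 — dominates D7.
Others (D2, D3, D4, D5, D6, D8) are each worse than D7 on at least one objective.

D1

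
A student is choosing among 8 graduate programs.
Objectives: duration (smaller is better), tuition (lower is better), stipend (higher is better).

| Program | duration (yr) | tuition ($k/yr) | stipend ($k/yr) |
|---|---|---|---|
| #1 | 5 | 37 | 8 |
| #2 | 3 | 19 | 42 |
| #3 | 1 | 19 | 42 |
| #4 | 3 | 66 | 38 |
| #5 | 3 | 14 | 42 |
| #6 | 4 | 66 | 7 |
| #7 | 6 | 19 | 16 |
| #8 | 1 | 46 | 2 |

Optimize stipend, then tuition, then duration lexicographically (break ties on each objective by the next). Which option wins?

#5

First maximize stipend: best is 42, kept {#2, #3, #5}.
Then minimize tuition: best is 14, kept {#5}.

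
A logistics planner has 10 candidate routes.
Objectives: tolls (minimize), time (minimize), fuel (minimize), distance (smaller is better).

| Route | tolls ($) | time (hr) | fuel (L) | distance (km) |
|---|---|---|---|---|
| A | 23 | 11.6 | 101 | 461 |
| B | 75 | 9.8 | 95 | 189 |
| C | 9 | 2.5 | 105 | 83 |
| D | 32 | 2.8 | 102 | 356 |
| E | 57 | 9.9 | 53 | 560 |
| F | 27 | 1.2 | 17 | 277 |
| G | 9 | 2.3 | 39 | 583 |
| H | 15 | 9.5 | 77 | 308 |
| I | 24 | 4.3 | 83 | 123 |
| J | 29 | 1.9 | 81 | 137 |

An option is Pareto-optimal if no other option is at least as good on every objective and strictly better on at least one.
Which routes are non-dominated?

C, F, G, H, I, J

A: dominated by H (tolls 15≤23, time 9.5≤11.6, fuel 77≤101, distance 308≤461).
B: dominated by I (tolls 24≤75, time 4.3≤9.8, fuel 83≤95, distance 123≤189).
C: not dominated (best distance).
D: dominated by F (tolls 27≤32, time 1.2≤2.8, fuel 17≤102, distance 277≤356).
E: dominated by F (tolls 27≤57, time 1.2≤9.9, fuel 17≤53, distance 277≤560).
F: not dominated (best time).
G: not dominated.
H: not dominated.
I: not dominated.
J: not dominated.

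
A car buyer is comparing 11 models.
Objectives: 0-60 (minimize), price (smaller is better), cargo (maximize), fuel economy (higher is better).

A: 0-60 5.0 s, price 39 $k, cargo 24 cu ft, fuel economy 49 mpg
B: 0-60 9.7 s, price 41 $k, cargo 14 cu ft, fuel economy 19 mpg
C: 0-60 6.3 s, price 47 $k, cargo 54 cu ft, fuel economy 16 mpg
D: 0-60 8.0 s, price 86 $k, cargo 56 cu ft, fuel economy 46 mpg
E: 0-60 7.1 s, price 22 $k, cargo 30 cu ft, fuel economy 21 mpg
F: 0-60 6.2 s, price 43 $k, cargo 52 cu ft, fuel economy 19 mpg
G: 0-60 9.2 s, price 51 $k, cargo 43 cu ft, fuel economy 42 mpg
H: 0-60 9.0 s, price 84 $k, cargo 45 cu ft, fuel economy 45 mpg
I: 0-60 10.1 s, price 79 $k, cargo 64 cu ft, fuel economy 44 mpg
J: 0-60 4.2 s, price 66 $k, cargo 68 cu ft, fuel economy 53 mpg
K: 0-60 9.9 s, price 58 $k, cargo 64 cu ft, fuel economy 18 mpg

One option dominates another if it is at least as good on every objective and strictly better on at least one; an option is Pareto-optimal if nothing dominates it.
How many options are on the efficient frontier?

7

A: not dominated.
B: dominated by A (0-60 5.0≤9.7, price 39≤41, cargo 24≥14, fuel economy 49≥19).
C: not dominated.
D: dominated by J (0-60 4.2≤8.0, price 66≤86, cargo 68≥56, fuel economy 53≥46).
E: not dominated (best price).
F: not dominated.
G: not dominated.
H: dominated by J (0-60 4.2≤9.0, price 66≤84, cargo 68≥45, fuel economy 53≥45).
I: dominated by J (0-60 4.2≤10.1, price 66≤79, cargo 68≥64, fuel economy 53≥44).
J: not dominated (best 0-60).
K: not dominated.
Pareto-optimal: A, C, E, F, G, J, K → 7.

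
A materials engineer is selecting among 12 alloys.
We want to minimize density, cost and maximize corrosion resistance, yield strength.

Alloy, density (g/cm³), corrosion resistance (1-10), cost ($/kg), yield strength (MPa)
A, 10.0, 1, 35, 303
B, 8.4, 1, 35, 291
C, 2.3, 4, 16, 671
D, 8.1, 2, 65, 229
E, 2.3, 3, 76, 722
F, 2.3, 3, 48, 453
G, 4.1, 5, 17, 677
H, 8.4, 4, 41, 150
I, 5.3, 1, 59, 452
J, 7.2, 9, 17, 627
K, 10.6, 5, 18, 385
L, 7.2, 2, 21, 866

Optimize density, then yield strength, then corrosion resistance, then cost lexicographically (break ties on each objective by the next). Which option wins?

E

First minimize density: best is 2.3, kept {C, E, F}.
Then maximize yield strength: best is 722, kept {E}.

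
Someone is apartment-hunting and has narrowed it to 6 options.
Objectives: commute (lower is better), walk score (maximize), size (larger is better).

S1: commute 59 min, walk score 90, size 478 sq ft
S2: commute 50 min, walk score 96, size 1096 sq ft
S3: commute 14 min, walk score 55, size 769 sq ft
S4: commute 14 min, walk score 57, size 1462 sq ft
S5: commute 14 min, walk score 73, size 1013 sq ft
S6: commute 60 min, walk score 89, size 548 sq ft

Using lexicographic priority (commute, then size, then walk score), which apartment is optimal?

S4

First minimize commute: best is 14, kept {S3, S4, S5}.
Then maximize size: best is 1462, kept {S4}.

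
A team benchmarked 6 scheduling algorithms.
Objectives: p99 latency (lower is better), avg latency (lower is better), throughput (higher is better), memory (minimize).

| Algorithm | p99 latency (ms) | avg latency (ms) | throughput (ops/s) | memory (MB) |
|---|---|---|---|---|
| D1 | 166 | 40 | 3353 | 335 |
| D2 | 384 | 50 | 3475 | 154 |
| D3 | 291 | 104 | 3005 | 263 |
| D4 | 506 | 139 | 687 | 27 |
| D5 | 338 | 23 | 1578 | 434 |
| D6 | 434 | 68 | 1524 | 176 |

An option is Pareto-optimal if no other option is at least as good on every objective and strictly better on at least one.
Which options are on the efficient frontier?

D1, D2, D3, D4, D5

D1: not dominated (best p99 latency).
D2: not dominated (best throughput).
D3: not dominated.
D4: not dominated (best memory).
D5: not dominated (best avg latency).
D6: dominated by D2 (p99 latency 384≤434, avg latency 50≤68, throughput 3475≥1524, memory 154≤176).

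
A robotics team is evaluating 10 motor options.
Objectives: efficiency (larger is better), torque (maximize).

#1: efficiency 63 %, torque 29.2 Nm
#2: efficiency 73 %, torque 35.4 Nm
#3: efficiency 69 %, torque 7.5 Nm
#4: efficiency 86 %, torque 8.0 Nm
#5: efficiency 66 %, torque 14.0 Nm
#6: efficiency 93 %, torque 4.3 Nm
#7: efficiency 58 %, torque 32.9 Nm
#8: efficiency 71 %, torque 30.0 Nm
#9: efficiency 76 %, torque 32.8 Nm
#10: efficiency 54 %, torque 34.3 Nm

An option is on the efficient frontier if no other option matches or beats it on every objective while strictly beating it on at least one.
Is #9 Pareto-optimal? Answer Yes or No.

Yes

#1: worse on efficiency (63 vs 76).
#2: worse on efficiency (73 vs 76).
#3: worse on efficiency (69 vs 76).
#4: worse on torque (8.0 vs 32.8).
#5: worse on efficiency (66 vs 76).
#6: worse on torque (4.3 vs 32.8).
#7: worse on efficiency (58 vs 76).
#8: worse on efficiency (71 vs 76).
#10: worse on efficiency (54 vs 76).
No option is at least as good as #9 on every objective and strictly better on one.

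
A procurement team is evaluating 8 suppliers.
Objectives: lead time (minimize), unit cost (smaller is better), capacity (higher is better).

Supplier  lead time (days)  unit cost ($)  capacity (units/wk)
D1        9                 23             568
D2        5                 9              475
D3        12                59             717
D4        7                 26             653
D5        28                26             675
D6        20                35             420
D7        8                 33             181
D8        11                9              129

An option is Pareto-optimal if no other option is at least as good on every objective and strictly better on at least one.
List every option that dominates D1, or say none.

D2: worse on capacity (475 vs 568).
D3: worse on lead time (12 vs 9).
D4: worse on unit cost (26 vs 23).
D5: worse on lead time (28 vs 9).
D6: worse on lead time (20 vs 9).
D7: worse on unit cost (33 vs 23).
D8: worse on lead time (11 vs 9).
No option dominates D1.

none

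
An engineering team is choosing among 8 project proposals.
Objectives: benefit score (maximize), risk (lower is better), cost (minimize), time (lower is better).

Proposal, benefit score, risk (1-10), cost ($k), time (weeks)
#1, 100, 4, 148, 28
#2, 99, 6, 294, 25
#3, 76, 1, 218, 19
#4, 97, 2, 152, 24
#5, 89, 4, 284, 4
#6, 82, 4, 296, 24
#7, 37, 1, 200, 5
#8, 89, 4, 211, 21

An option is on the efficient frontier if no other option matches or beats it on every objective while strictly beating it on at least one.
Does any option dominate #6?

#4 vs #6: benefit score 97≥82, risk 2≤4, cost 152≤296, time 24≤24 — #4 is at least as good on every objective and strictly better on at least one, so #4 dominates #6.

Yes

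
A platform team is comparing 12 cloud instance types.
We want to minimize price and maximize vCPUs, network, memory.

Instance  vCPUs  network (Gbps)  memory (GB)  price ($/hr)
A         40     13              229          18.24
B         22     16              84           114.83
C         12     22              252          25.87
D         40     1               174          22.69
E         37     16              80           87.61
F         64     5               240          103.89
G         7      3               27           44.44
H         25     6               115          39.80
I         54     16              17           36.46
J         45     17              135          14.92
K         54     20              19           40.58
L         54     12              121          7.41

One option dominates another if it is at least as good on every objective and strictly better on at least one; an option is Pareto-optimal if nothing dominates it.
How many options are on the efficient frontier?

A: not dominated.
B: dominated by J (vCPUs 45≥22, network 17≥16, memory 135≥84, price 14.92≤114.83).
C: not dominated (best network).
D: dominated by A (vCPUs 40≥40, network 13≥1, memory 229≥174, price 18.24≤22.69).
E: dominated by J (vCPUs 45≥37, network 17≥16, memory 135≥80, price 14.92≤87.61).
F: not dominated (best vCPUs).
G: dominated by A (vCPUs 40≥7, network 13≥3, memory 229≥27, price 18.24≤44.44).
H: dominated by A (vCPUs 40≥25, network 13≥6, memory 229≥115, price 18.24≤39.80).
I: not dominated.
J: not dominated.
K: not dominated.
L: not dominated (best price).
Pareto-optimal: A, C, F, I, J, K, L → 7.

7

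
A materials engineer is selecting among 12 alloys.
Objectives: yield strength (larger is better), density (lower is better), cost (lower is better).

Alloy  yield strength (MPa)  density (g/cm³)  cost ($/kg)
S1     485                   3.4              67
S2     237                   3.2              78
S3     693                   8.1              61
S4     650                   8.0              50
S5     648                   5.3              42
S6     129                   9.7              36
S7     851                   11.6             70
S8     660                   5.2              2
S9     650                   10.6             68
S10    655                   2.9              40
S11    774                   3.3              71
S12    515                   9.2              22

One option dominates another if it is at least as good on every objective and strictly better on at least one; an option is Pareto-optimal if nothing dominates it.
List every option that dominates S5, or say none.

S8: yield strength 660≥648, density 5.2≤5.3, cost 2≤42 — dominates S5.
S10: yield strength 655≥648, density 2.9≤5.3, cost 40≤42 — dominates S5.
Others (S1, S2, S3, S4, S6, S7, S9, S11, S12) are each worse than S5 on at least one objective.

S8, S10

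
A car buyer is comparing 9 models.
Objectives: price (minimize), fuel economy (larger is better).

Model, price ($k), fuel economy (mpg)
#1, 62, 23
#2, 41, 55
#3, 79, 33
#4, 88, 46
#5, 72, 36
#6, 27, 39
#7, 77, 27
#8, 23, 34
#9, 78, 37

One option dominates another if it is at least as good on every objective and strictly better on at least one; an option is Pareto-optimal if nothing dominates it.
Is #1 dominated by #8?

#8 vs #1: price 23≤62, fuel economy 34≥23 — #8 is at least as good on every objective with at least one strict improvement.

Yes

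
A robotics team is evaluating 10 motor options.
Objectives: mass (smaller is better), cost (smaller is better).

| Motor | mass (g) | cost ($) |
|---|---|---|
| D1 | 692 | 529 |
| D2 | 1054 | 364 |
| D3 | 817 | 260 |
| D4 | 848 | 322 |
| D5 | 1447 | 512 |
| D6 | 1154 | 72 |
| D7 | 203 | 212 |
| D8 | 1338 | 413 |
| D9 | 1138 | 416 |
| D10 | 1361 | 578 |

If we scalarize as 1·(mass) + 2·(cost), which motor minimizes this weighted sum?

D1: 1·692 + 2·529 = 1750
D2: 1·1054 + 2·364 = 1782
D3: 1·817 + 2·260 = 1337
D4: 1·848 + 2·322 = 1492
D5: 1·1447 + 2·512 = 2471
D6: 1·1154 + 2·72 = 1298
D7: 1·203 + 2·212 = 627
D8: 1·1338 + 2·413 = 2164
D9: 1·1138 + 2·416 = 1970
D10: 1·1361 + 2·578 = 2517
Lowest: D7 at 627.

D7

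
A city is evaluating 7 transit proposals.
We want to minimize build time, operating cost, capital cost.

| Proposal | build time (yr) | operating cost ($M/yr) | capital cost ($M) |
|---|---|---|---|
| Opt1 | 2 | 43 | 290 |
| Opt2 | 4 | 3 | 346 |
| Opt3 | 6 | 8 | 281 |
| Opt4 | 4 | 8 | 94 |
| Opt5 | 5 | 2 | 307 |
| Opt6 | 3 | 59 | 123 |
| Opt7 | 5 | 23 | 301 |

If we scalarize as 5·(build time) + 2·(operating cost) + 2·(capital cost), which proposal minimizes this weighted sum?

Opt1: 5·2 + 2·43 + 2·290 = 676
Opt2: 5·4 + 2·3 + 2·346 = 718
Opt3: 5·6 + 2·8 + 2·281 = 608
Opt4: 5·4 + 2·8 + 2·94 = 224
Opt5: 5·5 + 2·2 + 2·307 = 643
Opt6: 5·3 + 2·59 + 2·123 = 379
Opt7: 5·5 + 2·23 + 2·301 = 673
Lowest: Opt4 at 224.

Opt4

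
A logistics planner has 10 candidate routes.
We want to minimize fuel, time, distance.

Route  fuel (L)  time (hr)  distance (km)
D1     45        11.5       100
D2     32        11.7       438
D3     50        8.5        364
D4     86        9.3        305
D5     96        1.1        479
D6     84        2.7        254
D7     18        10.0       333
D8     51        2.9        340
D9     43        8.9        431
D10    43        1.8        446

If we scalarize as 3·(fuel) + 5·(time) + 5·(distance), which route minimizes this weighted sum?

D1

D1: 3·45 + 5·11.5 + 5·100 = 692.5
D2: 3·32 + 5·11.7 + 5·438 = 2344.5
D3: 3·50 + 5·8.5 + 5·364 = 2012.5
D4: 3·86 + 5·9.3 + 5·305 = 1829.5
D5: 3·96 + 5·1.1 + 5·479 = 2688.5
D6: 3·84 + 5·2.7 + 5·254 = 1535.5
D7: 3·18 + 5·10.0 + 5·333 = 1769.0
D8: 3·51 + 5·2.9 + 5·340 = 1867.5
D9: 3·43 + 5·8.9 + 5·431 = 2328.5
D10: 3·43 + 5·1.8 + 5·446 = 2368.0
Lowest: D1 at 692.5.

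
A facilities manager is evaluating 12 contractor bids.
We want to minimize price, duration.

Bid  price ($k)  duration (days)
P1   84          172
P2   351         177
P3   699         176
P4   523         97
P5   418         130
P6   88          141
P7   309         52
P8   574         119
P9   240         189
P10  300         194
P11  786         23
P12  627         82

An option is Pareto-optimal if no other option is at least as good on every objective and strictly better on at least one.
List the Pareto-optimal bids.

P1, P6, P7, P11

P1: not dominated (best price).
P2: dominated by P1 (price 84≤351, duration 172≤177).
P3: dominated by P1 (price 84≤699, duration 172≤176).
P4: dominated by P7 (price 309≤523, duration 52≤97).
P5: dominated by P7 (price 309≤418, duration 52≤130).
P6: not dominated.
P7: not dominated.
P8: dominated by P4 (price 523≤574, duration 97≤119).
P9: dominated by P1 (price 84≤240, duration 172≤189).
P10: dominated by P1 (price 84≤300, duration 172≤194).
P11: not dominated (best duration).
P12: dominated by P7 (price 309≤627, duration 52≤82).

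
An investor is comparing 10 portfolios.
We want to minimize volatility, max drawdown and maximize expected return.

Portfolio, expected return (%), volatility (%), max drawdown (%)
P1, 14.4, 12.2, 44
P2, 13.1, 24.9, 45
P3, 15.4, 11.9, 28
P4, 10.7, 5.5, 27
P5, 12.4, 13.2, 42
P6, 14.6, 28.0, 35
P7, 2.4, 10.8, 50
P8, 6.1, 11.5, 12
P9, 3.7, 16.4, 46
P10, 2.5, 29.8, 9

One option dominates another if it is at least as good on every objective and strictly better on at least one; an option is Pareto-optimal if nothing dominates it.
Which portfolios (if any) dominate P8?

P1: worse on volatility (12.2 vs 11.5).
P2: worse on volatility (24.9 vs 11.5).
P3: worse on volatility (11.9 vs 11.5).
P4: worse on max drawdown (27 vs 12).
P5: worse on volatility (13.2 vs 11.5).
P6: worse on volatility (28.0 vs 11.5).
P7: worse on expected return (2.4 vs 6.1).
P9: worse on expected return (3.7 vs 6.1).
P10: worse on expected return (2.5 vs 6.1).
No option dominates P8.

none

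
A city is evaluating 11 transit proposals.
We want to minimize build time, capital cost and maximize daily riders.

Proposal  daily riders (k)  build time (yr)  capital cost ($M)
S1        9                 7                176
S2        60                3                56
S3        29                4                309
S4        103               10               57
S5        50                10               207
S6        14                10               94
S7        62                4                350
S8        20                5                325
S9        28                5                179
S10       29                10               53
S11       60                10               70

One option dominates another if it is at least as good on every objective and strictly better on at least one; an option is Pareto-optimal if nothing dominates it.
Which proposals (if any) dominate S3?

S2

S2: daily riders 60≥29, build time 3≤4, capital cost 56≤309 — dominates S3.
Others (S1, S4, S5, S6, S7, S8, S9, S10, S11) are each worse than S3 on at least one objective.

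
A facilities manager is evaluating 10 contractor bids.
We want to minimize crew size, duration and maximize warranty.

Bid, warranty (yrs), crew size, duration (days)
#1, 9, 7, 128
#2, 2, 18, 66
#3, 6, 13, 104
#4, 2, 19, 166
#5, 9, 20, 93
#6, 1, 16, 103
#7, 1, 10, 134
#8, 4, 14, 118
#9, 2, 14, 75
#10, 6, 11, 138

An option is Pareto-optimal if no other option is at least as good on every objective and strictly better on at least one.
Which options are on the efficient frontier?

#1: not dominated (best crew size).
#2: not dominated (best duration).
#3: not dominated.
#4: dominated by #1 (warranty 9≥2, crew size 7≤19, duration 128≤166).
#5: not dominated.
#6: dominated by #9 (warranty 2≥1, crew size 14≤16, duration 75≤103).
#7: dominated by #1 (warranty 9≥1, crew size 7≤10, duration 128≤134).
#8: dominated by #3 (warranty 6≥4, crew size 13≤14, duration 104≤118).
#9: not dominated.
#10: dominated by #1 (warranty 9≥6, crew size 7≤11, duration 128≤138).

#1, #2, #3, #5, #9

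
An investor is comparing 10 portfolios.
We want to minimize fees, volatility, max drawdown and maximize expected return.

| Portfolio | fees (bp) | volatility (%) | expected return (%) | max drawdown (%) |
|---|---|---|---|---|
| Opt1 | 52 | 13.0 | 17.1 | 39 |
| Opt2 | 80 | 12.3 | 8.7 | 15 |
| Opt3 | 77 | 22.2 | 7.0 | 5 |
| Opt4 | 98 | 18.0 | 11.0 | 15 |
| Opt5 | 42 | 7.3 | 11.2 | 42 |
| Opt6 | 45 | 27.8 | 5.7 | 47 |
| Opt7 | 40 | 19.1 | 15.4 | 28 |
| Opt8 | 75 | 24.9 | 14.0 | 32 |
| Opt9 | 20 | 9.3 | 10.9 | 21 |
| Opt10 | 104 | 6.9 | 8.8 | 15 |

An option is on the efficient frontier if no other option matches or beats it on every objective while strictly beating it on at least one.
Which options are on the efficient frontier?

Opt1, Opt2, Opt3, Opt4, Opt5, Opt7, Opt9, Opt10

Opt1: not dominated (best expected return).
Opt2: not dominated.
Opt3: not dominated (best max drawdown).
Opt4: not dominated.
Opt5: not dominated.
Opt6: dominated by Opt5 (fees 42≤45, volatility 7.3≤27.8, expected return 11.2≥5.7, max drawdown 42≤47).
Opt7: not dominated.
Opt8: dominated by Opt7 (fees 40≤75, volatility 19.1≤24.9, expected return 15.4≥14.0, max drawdown 28≤32).
Opt9: not dominated (best fees).
Opt10: not dominated (best volatility).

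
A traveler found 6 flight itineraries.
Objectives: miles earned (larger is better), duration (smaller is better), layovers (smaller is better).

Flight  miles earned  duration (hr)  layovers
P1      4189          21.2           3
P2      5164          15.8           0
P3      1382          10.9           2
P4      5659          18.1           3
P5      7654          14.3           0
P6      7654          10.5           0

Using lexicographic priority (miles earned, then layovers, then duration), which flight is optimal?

P6

First maximize miles earned: best is 7654, kept {P5, P6}.
Then minimize layovers: best is 0, kept {P5, P6}.
Then minimize duration: best is 10.5, kept {P6}.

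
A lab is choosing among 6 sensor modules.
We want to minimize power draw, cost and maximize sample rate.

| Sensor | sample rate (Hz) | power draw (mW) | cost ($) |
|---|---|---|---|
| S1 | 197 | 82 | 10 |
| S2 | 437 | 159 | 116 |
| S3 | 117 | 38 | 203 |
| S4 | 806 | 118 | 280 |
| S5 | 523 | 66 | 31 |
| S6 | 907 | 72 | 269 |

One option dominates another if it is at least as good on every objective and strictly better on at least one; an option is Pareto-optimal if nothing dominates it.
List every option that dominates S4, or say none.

S6

S6: sample rate 907≥806, power draw 72≤118, cost 269≤280 — dominates S4.
Others (S1, S2, S3, S5) are each worse than S4 on at least one objective.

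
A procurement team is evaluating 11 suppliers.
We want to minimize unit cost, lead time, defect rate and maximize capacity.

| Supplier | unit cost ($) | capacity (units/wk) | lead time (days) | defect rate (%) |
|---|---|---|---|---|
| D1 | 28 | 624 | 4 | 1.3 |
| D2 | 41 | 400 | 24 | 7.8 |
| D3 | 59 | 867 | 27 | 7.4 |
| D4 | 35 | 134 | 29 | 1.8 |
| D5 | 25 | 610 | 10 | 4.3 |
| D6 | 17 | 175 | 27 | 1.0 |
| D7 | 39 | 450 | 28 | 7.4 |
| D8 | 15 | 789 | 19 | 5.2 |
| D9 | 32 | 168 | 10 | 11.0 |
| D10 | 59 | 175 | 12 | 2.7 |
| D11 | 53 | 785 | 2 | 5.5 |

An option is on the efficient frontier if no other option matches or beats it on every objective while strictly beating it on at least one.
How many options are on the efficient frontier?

6

D1: not dominated.
D2: dominated by D1 (unit cost 28≤41, capacity 624≥400, lead time 4≤24, defect rate 1.3≤7.8).
D3: not dominated (best capacity).
D4: dominated by D1 (unit cost 28≤35, capacity 624≥134, lead time 4≤29, defect rate 1.3≤1.8).
D5: not dominated.
D6: not dominated (best defect rate).
D7: dominated by D1 (unit cost 28≤39, capacity 624≥450, lead time 4≤28, defect rate 1.3≤7.4).
D8: not dominated (best unit cost).
D9: dominated by D1 (unit cost 28≤32, capacity 624≥168, lead time 4≤10, defect rate 1.3≤11.0).
D10: dominated by D1 (unit cost 28≤59, capacity 624≥175, lead time 4≤12, defect rate 1.3≤2.7).
D11: not dominated (best lead time).
Pareto-optimal: D1, D3, D5, D6, D8, D11 → 6.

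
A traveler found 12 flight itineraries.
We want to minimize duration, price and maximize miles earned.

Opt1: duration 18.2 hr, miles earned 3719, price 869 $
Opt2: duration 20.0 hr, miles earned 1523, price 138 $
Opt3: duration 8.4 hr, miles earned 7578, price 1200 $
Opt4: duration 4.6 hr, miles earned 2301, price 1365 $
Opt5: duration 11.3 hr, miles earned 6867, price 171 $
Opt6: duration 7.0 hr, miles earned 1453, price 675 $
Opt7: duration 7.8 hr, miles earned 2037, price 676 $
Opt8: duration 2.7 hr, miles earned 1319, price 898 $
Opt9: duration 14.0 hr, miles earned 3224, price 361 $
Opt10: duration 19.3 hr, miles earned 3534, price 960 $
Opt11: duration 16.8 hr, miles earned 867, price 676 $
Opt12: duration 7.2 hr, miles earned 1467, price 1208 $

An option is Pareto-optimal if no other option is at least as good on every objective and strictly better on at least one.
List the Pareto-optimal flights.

Opt1: dominated by Opt5 (duration 11.3≤18.2, miles earned 6867≥3719, price 171≤869).
Opt2: not dominated (best price).
Opt3: not dominated (best miles earned).
Opt4: not dominated.
Opt5: not dominated.
Opt6: not dominated.
Opt7: not dominated.
Opt8: not dominated (best duration).
Opt9: dominated by Opt5 (duration 11.3≤14.0, miles earned 6867≥3224, price 171≤361).
Opt10: dominated by Opt1 (duration 18.2≤19.3, miles earned 3719≥3534, price 869≤960).
Opt11: dominated by Opt5 (duration 11.3≤16.8, miles earned 6867≥867, price 171≤676).
Opt12: not dominated.

Opt2, Opt3, Opt4, Opt5, Opt6, Opt7, Opt8, Opt12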